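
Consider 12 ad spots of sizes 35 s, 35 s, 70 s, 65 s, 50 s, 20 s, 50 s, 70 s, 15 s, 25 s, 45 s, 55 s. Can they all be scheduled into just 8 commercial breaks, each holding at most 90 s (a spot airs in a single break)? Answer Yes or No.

A valid assignment using 7 commercial breaks:
  break 1: 70 + 20 = 90
  break 2: 70 + 15 = 85
  break 3: 65 + 25 = 90
  break 4: 55 + 35 = 90
  break 5: 50 + 35 = 85
  break 6: 50 = 50
  break 7: 45 = 45
That uses only 7 ≤ 8, so 8 commercial breaks are enough.

Yes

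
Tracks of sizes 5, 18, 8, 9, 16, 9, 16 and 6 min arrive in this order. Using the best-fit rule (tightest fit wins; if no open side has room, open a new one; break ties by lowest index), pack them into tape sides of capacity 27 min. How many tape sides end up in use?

  5 → side 1 (new)  [load 5/27]
  18 → side 1  [load 23/27]
  8 → side 2 (new)  [load 8/27]
  9 → side 2  [load 17/27]
  16 → side 3 (new)  [load 16/27]
  9 → side 2  [load 26/27]
  16 → side 4 (new)  [load 16/27]
  6 → side 3  [load 22/27]
4 tape sides opened.

4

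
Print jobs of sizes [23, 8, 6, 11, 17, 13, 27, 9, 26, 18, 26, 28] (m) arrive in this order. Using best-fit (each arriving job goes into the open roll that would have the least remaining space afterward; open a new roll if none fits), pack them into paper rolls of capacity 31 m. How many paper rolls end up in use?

8

  23 → roll 1 (new)  [load 23/31]
  8 → roll 1  [load 31/31]
  6 → roll 2 (new)  [load 6/31]
  11 → roll 2  [load 17/31]
  17 → roll 3 (new)  [load 17/31]
  13 → roll 2  [load 30/31]
  27 → roll 4 (new)  [load 27/31]
  9 → roll 3  [load 26/31]
  26 → roll 5 (new)  [load 26/31]
  18 → roll 6 (new)  [load 18/31]
  26 → roll 7 (new)  [load 26/31]
  28 → roll 8 (new)  [load 28/31]
8 paper rolls opened.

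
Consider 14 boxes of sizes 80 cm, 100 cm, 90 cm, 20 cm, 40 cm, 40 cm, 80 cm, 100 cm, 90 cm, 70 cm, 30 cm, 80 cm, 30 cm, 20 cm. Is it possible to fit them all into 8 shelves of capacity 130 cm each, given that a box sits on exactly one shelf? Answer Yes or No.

Yes

A valid assignment using 8 shelves:
  shelf 1: 100 + 30 = 130
  shelf 2: 100 + 30 = 130
  shelf 3: 90 + 40 = 130
  shelf 4: 90 + 40 = 130
  shelf 5: 80 + 20 + 20 = 120
  shelf 6: 80 = 80
  shelf 7: 80 = 80
  shelf 8: 70 = 70
Every load is within 130 cm, so 8 shelves suffice.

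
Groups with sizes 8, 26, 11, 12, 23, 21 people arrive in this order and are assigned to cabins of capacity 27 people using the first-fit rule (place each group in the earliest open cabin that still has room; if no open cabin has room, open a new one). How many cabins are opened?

  8 → cabin 1 (new)  [load 8/27]
  26 → cabin 2 (new)  [load 26/27]
  11 → cabin 1  [load 19/27]
  12 → cabin 3 (new)  [load 12/27]
  23 → cabin 4 (new)  [load 23/27]
  21 → cabin 5 (new)  [load 21/27]
5 cabins opened.

5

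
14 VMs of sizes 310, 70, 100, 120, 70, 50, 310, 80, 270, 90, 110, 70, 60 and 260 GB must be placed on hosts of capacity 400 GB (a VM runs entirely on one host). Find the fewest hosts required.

Total = 310 + 310 + 270 + 260 + 120 + 110 + 100 + 90 + 80 + 70 + 70 + 70 + 60 + 50 = 1970 GB.
Lower bound: ⌈1970/400⌉ = 5 hosts.
A packing using 5 hosts:
  host 1: 310 + 90 = 400
  host 2: 310 + 80 = 390
  host 3: 270 + 120 = 390
  host 4: 260 + 70 + 70 = 400
  host 5: 110 + 100 + 70 + 60 + 50 = 390
This matches the lower bound, so 5 is optimal.

5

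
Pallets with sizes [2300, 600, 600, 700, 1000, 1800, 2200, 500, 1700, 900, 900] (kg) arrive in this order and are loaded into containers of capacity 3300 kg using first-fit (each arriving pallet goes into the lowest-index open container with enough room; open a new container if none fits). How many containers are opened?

  2300 → container 1 (new)  [load 2300/3300]
  600 → container 1  [load 2900/3300]
  600 → container 2 (new)  [load 600/3300]
  700 → container 2  [load 1300/3300]
  1000 → container 2  [load 2300/3300]
  1800 → container 3 (new)  [load 1800/3300]
  2200 → container 4 (new)  [load 2200/3300]
  500 → container 2  [load 2800/3300]
  1700 → container 5 (new)  [load 1700/3300]
  900 → container 3  [load 2700/3300]
  900 → container 4  [load 3100/3300]
5 containers opened.

5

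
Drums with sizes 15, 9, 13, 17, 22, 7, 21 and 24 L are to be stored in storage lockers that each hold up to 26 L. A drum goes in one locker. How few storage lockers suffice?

Total = 24 + 22 + 21 + 17 + 15 + 13 + 9 + 7 = 128 L.
Lower bound: ⌈128/26⌉ = 5 storage lockers.
A packing using 6 storage lockers:
  locker 1: 24 = 24
  locker 2: 22 = 22
  locker 3: 21 = 21
  locker 4: 17 + 9 = 26
  locker 5: 15 + 7 = 22
  locker 6: 13 = 13
No arrangement into 5 storage lockers stays within capacity, so 6 is optimal.

6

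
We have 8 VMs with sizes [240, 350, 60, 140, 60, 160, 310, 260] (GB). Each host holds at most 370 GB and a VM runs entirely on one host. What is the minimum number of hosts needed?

Total = 350 + 310 + 260 + 240 + 160 + 140 + 60 + 60 = 1580 GB.
Lower bound: ⌈1580/370⌉ = 5 hosts.
A packing using 5 hosts:
  host 1: 350 = 350
  host 2: 310 + 60 = 370
  host 3: 260 + 60 = 320
  host 4: 240 = 240
  host 5: 160 + 140 = 300
This matches the lower bound, so 5 is optimal.

5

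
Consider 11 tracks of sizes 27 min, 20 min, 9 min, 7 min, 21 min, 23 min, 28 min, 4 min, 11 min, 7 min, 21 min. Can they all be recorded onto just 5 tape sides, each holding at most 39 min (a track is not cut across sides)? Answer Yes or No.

No

Total = 178 min; ⌈178/39⌉ = 5.
6 tracks each exceed half the capacity and cannot share a side, forcing at least 6 tape sides.
At least 6 tape sides are required, but only 5 are allowed.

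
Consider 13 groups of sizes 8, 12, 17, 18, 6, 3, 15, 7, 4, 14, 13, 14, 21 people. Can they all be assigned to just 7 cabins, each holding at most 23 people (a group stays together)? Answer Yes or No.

No

Total = 152 people; ⌈152/23⌉ = 7.
8 groups each exceed half the capacity and cannot share a cabin, forcing at least 8 cabins.
At least 8 cabins are required, but only 7 are allowed.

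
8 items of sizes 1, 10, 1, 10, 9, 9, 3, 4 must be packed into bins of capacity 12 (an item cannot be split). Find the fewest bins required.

Total = 10 + 10 + 9 + 9 + 4 + 3 + 1 + 1 = 47.
Lower bound: ⌈47/12⌉ = 4 bins.
A packing using 5 bins:
  bin 1: 10 + 1 + 1 = 12
  bin 2: 10 = 10
  bin 3: 9 + 3 = 12
  bin 4: 9 = 9
  bin 5: 4 = 4
No arrangement into 4 bins stays within capacity, so 5 is optimal.

5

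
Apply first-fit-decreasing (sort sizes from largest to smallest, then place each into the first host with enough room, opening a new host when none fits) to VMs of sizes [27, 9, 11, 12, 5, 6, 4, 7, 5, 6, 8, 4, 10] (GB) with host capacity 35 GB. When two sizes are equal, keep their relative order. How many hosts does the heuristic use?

4

Sorted descending: 27, 12, 11, 10, 9, 8, 7, 6, 6, 5, 5, 4, 4.
  27 → host 1 (new)  [load 27/35]
  12 → host 2 (new)  [load 12/35]
  11 → host 2  [load 23/35]
  10 → host 2  [load 33/35]
  9 → host 3 (new)  [load 9/35]
  8 → host 1  [load 35/35]
  7 → host 3  [load 16/35]
  6 → host 3  [load 22/35]
  6 → host 3  [load 28/35]
  5 → host 3  [load 33/35]
  5 → host 4 (new)  [load 5/35]
  4 → host 4  [load 9/35]
  4 → host 4  [load 13/35]
4 hosts opened.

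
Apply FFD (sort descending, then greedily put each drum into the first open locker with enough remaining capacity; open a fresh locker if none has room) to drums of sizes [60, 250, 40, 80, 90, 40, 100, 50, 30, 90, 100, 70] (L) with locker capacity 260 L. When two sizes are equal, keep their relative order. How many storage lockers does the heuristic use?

4

Sorted descending: 250, 100, 100, 90, 90, 80, 70, 60, 50, 40, 40, 30.
  250 → locker 1 (new)  [load 250/260]
  100 → locker 2 (new)  [load 100/260]
  100 → locker 2  [load 200/260]
  90 → locker 3 (new)  [load 90/260]
  90 → locker 3  [load 180/260]
  80 → locker 3  [load 260/260]
  70 → locker 4 (new)  [load 70/260]
  60 → locker 2  [load 260/260]
  50 → locker 4  [load 120/260]
  40 → locker 4  [load 160/260]
  40 → locker 4  [load 200/260]
  30 → locker 4  [load 230/260]
4 storage lockers opened.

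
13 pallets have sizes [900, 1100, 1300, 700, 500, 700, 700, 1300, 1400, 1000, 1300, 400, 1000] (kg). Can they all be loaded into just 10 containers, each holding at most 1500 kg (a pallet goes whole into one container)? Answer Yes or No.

Yes

A valid assignment using 10 containers:
  container 1: 1400 = 1400
  container 2: 1300 = 1300
  container 3: 1300 = 1300
  container 4: 1300 = 1300
  container 5: 1100 + 400 = 1500
  container 6: 1000 + 500 = 1500
  container 7: 1000 = 1000
  container 8: 900 = 900
  container 9: 700 + 700 = 1400
  container 10: 700 = 700
Every load is within 1500 kg, so 10 containers suffice.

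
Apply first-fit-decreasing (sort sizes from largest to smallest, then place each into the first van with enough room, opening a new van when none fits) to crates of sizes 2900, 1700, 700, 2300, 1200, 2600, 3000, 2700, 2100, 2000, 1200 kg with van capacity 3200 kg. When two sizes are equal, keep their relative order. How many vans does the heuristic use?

8

Sorted descending: 3000, 2900, 2700, 2600, 2300, 2100, 2000, 1700, 1200, 1200, 700.
  3000 → van 1 (new)  [load 3000/3200]
  2900 → van 2 (new)  [load 2900/3200]
  2700 → van 3 (new)  [load 2700/3200]
  2600 → van 4 (new)  [load 2600/3200]
  2300 → van 5 (new)  [load 2300/3200]
  2100 → van 6 (new)  [load 2100/3200]
  2000 → van 7 (new)  [load 2000/3200]
  1700 → van 8 (new)  [load 1700/3200]
  1200 → van 7  [load 3200/3200]
  1200 → van 8  [load 2900/3200]
  700 → van 5  [load 3000/3200]
8 vans opened.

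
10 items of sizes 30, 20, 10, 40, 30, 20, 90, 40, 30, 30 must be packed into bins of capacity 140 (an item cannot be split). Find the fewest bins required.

3

Total = 90 + 40 + 40 + 30 + 30 + 30 + 30 + 20 + 20 + 10 = 340.
Lower bound: ⌈340/140⌉ = 3 bins.
A packing using 3 bins:
  bin 1: 90 + 40 + 10 = 140
  bin 2: 40 + 30 + 30 + 30 = 130
  bin 3: 30 + 20 + 20 = 70
This matches the lower bound, so 3 is optimal.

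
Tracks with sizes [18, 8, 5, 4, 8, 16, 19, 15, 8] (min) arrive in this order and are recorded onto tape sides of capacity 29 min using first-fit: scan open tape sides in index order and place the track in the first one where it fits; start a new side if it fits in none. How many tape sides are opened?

  18 → side 1 (new)  [load 18/29]
  8 → side 1  [load 26/29]
  5 → side 2 (new)  [load 5/29]
  4 → side 2  [load 9/29]
  8 → side 2  [load 17/29]
  16 → side 3 (new)  [load 16/29]
  19 → side 4 (new)  [load 19/29]
  15 → side 5 (new)  [load 15/29]
  8 → side 2  [load 25/29]
5 tape sides opened.

5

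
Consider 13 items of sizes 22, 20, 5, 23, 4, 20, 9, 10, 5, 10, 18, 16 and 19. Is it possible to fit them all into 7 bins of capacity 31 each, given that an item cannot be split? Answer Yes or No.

A valid assignment using 7 bins:
  bin 1: 23 + 5 = 28
  bin 2: 22 + 9 = 31
  bin 3: 20 + 10 = 30
  bin 4: 20 + 10 = 30
  bin 5: 19 + 5 + 4 = 28
  bin 6: 18 = 18
  bin 7: 16 = 16
Every load is within 31, so 7 bins suffice.

Yes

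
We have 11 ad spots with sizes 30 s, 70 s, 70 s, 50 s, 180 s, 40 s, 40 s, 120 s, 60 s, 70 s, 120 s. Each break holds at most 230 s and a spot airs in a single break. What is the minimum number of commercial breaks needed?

4

Total = 180 + 120 + 120 + 70 + 70 + 70 + 60 + 50 + 40 + 40 + 30 = 850 s.
Lower bound: ⌈850/230⌉ = 4 commercial breaks.
A packing using 4 commercial breaks:
  break 1: 180 + 50 = 230
  break 2: 120 + 70 + 40 = 230
  break 3: 120 + 70 + 40 = 230
  break 4: 70 + 60 + 30 = 160
This matches the lower bound, so 4 is optimal.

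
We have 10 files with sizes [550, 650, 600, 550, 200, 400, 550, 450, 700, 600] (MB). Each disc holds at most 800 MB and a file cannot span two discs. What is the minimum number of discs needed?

9

Total = 700 + 650 + 600 + 600 + 550 + 550 + 550 + 450 + 400 + 200 = 5250 MB.
Lower bound: ⌈5250/800⌉ = 7 discs.
Also, 8 files each exceed 400 MB, and no two of those can share a disc, so at least 8 discs are needed.
A packing using 9 discs:
  disc 1: 700 = 700
  disc 2: 650 = 650
  disc 3: 600 + 200 = 800
  disc 4: 600 = 600
  disc 5: 550 = 550
  disc 6: 550 = 550
  disc 7: 550 = 550
  disc 8: 450 = 450
  disc 9: 400 = 400
No arrangement into 8 discs stays within capacity, so 9 is optimal.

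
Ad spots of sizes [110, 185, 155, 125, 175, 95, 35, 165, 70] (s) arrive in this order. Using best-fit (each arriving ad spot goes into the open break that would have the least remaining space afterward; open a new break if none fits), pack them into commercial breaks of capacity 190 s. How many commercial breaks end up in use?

  110 → break 1 (new)  [load 110/190]
  185 → break 2 (new)  [load 185/190]
  155 → break 3 (new)  [load 155/190]
  125 → break 4 (new)  [load 125/190]
  175 → break 5 (new)  [load 175/190]
  95 → break 6 (new)  [load 95/190]
  35 → break 3  [load 190/190]
  165 → break 7 (new)  [load 165/190]
  70 → break 1  [load 180/190]
7 commercial breaks opened.

7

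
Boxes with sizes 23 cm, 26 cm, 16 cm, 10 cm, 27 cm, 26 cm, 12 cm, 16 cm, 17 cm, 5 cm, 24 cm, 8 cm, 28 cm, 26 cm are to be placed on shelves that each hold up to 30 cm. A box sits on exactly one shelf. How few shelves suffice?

Total = 28 + 27 + 26 + 26 + 26 + 24 + 23 + 17 + 16 + 16 + 12 + 10 + 8 + 5 = 264 cm.
Lower bound: ⌈264/30⌉ = 9 shelves.
Also, 10 boxes each exceed 15 cm, and no two of those can share a shelf, so at least 10 shelves are needed.
A packing using 10 shelves:
  shelf 1: 28 = 28
  shelf 2: 27 = 27
  shelf 3: 26 = 26
  shelf 4: 26 = 26
  shelf 5: 26 = 26
  shelf 6: 24 + 5 = 29
  shelf 7: 23 = 23
  shelf 8: 17 + 12 = 29
  shelf 9: 16 + 10 = 26
  shelf 10: 16 + 8 = 24
This matches the lower bound, so 10 is optimal.

10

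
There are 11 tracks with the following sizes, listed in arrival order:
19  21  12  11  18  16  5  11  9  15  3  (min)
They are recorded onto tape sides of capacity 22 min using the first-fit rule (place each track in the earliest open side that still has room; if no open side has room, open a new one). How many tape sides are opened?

  19 → side 1 (new)  [load 19/22]
  21 → side 2 (new)  [load 21/22]
  12 → side 3 (new)  [load 12/22]
  11 → side 4 (new)  [load 11/22]
  18 → side 5 (new)  [load 18/22]
  16 → side 6 (new)  [load 16/22]
  5 → side 3  [load 17/22]
  11 → side 4  [load 22/22]
  9 → side 7 (new)  [load 9/22]
  15 → side 8 (new)  [load 15/22]
  3 → side 1  [load 22/22]
8 tape sides opened.

8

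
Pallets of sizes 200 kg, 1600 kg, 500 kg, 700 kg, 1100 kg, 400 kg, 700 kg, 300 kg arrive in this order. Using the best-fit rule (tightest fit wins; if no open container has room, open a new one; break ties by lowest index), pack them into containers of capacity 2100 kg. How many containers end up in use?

3

  200 → container 1 (new)  [load 200/2100]
  1600 → container 1  [load 1800/2100]
  500 → container 2 (new)  [load 500/2100]
  700 → container 2  [load 1200/2100]
  1100 → container 3 (new)  [load 1100/2100]
  400 → container 2  [load 1600/2100]
  700 → container 3  [load 1800/2100]
  300 → container 1  [load 2100/2100]
3 containers opened.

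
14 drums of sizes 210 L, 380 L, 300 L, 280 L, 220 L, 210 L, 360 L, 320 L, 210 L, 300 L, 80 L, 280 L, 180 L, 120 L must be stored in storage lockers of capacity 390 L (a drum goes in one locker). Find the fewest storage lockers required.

Total = 380 + 360 + 320 + 300 + 300 + 280 + 280 + 220 + 210 + 210 + 210 + 180 + 120 + 80 = 3450 L.
Lower bound: ⌈3450/390⌉ = 9 storage lockers.
Also, 11 drums each exceed 195 L, and no two of those can share a locker, so at least 11 storage lockers are needed.
A packing using 11 storage lockers:
  locker 1: 380 = 380
  locker 2: 360 = 360
  locker 3: 320 = 320
  locker 4: 300 + 80 = 380
  locker 5: 300 = 300
  locker 6: 280 = 280
  locker 7: 280 = 280
  locker 8: 220 + 120 = 340
  locker 9: 210 + 180 = 390
  locker 10: 210 = 210
  locker 11: 210 = 210
This matches the lower bound, so 11 is optimal.

11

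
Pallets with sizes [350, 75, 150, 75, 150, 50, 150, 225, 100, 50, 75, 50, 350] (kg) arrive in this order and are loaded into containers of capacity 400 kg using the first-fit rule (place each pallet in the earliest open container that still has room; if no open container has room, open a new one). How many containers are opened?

5

  350 → container 1 (new)  [load 350/400]
  75 → container 2 (new)  [load 75/400]
  150 → container 2  [load 225/400]
  75 → container 2  [load 300/400]
  150 → container 3 (new)  [load 150/400]
  50 → container 1  [load 400/400]
  150 → container 3  [load 300/400]
  225 → container 4 (new)  [load 225/400]
  100 → container 2  [load 400/400]
  50 → container 3  [load 350/400]
  75 → container 4  [load 300/400]
  50 → container 3  [load 400/400]
  350 → container 5 (new)  [load 350/400]
5 containers opened.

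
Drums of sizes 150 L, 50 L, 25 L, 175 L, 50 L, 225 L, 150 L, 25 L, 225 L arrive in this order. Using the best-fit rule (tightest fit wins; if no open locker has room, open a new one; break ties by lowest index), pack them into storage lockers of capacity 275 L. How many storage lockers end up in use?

  150 → locker 1 (new)  [load 150/275]
  50 → locker 1  [load 200/275]
  25 → locker 1  [load 225/275]
  175 → locker 2 (new)  [load 175/275]
  50 → locker 1  [load 275/275]
  225 → locker 3 (new)  [load 225/275]
  150 → locker 4 (new)  [load 150/275]
  25 → locker 3  [load 250/275]
  225 → locker 5 (new)  [load 225/275]
5 storage lockers opened.

5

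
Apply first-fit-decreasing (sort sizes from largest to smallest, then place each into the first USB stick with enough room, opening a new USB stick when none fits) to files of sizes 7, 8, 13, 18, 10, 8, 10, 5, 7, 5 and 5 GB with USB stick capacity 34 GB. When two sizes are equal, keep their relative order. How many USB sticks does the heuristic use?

3

Sorted descending: 18, 13, 10, 10, 8, 8, 7, 7, 5, 5, 5.
  18 → USB stick 1 (new)  [load 18/34]
  13 → USB stick 1  [load 31/34]
  10 → USB stick 2 (new)  [load 10/34]
  10 → USB stick 2  [load 20/34]
  8 → USB stick 2  [load 28/34]
  8 → USB stick 3 (new)  [load 8/34]
  7 → USB stick 3  [load 15/34]
  7 → USB stick 3  [load 22/34]
  5 → USB stick 2  [load 33/34]
  5 → USB stick 3  [load 27/34]
  5 → USB stick 3  [load 32/34]
3 USB sticks opened.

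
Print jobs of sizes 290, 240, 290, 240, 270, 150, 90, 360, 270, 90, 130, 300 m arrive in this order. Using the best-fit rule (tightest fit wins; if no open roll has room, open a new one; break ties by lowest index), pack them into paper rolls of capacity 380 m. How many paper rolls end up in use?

9

  290 → roll 1 (new)  [load 290/380]
  240 → roll 2 (new)  [load 240/380]
  290 → roll 3 (new)  [load 290/380]
  240 → roll 4 (new)  [load 240/380]
  270 → roll 5 (new)  [load 270/380]
  150 → roll 6 (new)  [load 150/380]
  90 → roll 1  [load 380/380]
  360 → roll 7 (new)  [load 360/380]
  270 → roll 8 (new)  [load 270/380]
  90 → roll 3  [load 380/380]
  130 → roll 2  [load 370/380]
  300 → roll 9 (new)  [load 300/380]
9 paper rolls opened.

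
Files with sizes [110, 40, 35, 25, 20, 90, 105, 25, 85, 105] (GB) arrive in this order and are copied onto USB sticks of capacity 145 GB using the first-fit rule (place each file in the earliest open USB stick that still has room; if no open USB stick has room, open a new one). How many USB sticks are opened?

6

  110 → USB stick 1 (new)  [load 110/145]
  40 → USB stick 2 (new)  [load 40/145]
  35 → USB stick 1  [load 145/145]
  25 → USB stick 2  [load 65/145]
  20 → USB stick 2  [load 85/145]
  90 → USB stick 3 (new)  [load 90/145]
  105 → USB stick 4 (new)  [load 105/145]
  25 → USB stick 2  [load 110/145]
  85 → USB stick 5 (new)  [load 85/145]
  105 → USB stick 6 (new)  [load 105/145]
6 USB sticks opened.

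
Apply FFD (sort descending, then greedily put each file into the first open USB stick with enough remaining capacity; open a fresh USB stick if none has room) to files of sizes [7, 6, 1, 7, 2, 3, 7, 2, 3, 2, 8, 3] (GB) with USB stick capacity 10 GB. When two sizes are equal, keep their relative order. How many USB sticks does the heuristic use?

6

Sorted descending: 8, 7, 7, 7, 6, 3, 3, 3, 2, 2, 2, 1.
  8 → USB stick 1 (new)  [load 8/10]
  7 → USB stick 2 (new)  [load 7/10]
  7 → USB stick 3 (new)  [load 7/10]
  7 → USB stick 4 (new)  [load 7/10]
  6 → USB stick 5 (new)  [load 6/10]
  3 → USB stick 2  [load 10/10]
  3 → USB stick 3  [load 10/10]
  3 → USB stick 4  [load 10/10]
  2 → USB stick 1  [load 10/10]
  2 → USB stick 5  [load 8/10]
  2 → USB stick 5  [load 10/10]
  1 → USB stick 6 (new)  [load 1/10]
6 USB sticks opened.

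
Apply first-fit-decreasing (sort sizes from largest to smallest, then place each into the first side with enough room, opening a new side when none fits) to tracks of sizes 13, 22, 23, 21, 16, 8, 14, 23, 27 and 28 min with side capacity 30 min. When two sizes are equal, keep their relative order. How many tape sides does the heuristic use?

Sorted descending: 28, 27, 23, 23, 22, 21, 16, 14, 13, 8.
  28 → side 1 (new)  [load 28/30]
  27 → side 2 (new)  [load 27/30]
  23 → side 3 (new)  [load 23/30]
  23 → side 4 (new)  [load 23/30]
  22 → side 5 (new)  [load 22/30]
  21 → side 6 (new)  [load 21/30]
  16 → side 7 (new)  [load 16/30]
  14 → side 7  [load 30/30]
  13 → side 8 (new)  [load 13/30]
  8 → side 5  [load 30/30]
8 tape sides opened.

8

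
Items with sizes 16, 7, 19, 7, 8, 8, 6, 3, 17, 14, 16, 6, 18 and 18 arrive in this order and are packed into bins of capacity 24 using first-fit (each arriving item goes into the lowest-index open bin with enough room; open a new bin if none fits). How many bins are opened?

8

  16 → bin 1 (new)  [load 16/24]
  7 → bin 1  [load 23/24]
  19 → bin 2 (new)  [load 19/24]
  7 → bin 3 (new)  [load 7/24]
  8 → bin 3  [load 15/24]
  8 → bin 3  [load 23/24]
  6 → bin 4 (new)  [load 6/24]
  3 → bin 2  [load 22/24]
  17 → bin 4  [load 23/24]
  14 → bin 5 (new)  [load 14/24]
  16 → bin 6 (new)  [load 16/24]
  6 → bin 5  [load 20/24]
  18 → bin 7 (new)  [load 18/24]
  18 → bin 8 (new)  [load 18/24]
8 bins opened.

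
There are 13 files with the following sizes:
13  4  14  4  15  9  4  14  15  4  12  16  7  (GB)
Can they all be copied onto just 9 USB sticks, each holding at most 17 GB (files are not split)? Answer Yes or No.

Yes

A valid assignment using 9 USB sticks:
  USB stick 1: 16 = 16
  USB stick 2: 15 = 15
  USB stick 3: 15 = 15
  USB stick 4: 14 = 14
  USB stick 5: 14 = 14
  USB stick 6: 13 + 4 = 17
  USB stick 7: 12 + 4 = 16
  USB stick 8: 9 + 7 = 16
  USB stick 9: 4 + 4 = 8
Every load is within 17 GB, so 9 USB sticks suffice.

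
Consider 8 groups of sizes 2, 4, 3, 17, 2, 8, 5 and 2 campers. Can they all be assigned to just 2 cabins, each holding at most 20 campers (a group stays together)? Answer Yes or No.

Total = 43 campers; ⌈43/20⌉ = 3.
At least 3 cabins are required, but only 2 are allowed.

No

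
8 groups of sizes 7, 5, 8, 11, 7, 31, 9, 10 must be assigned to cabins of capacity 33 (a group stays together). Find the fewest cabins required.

3

Total = 31 + 11 + 10 + 9 + 8 + 7 + 7 + 5 = 88.
Lower bound: ⌈88/33⌉ = 3 cabins.
A packing using 3 cabins:
  cabin 1: 31 = 31
  cabin 2: 11 + 10 + 9 = 30
  cabin 3: 8 + 7 + 7 + 5 = 27
This matches the lower bound, so 3 is optimal.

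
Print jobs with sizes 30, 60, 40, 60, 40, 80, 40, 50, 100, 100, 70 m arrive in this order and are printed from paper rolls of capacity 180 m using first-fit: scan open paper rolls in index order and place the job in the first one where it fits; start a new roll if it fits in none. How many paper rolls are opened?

4

  30 → roll 1 (new)  [load 30/180]
  60 → roll 1  [load 90/180]
  40 → roll 1  [load 130/180]
  60 → roll 2 (new)  [load 60/180]
  40 → roll 1  [load 170/180]
  80 → roll 2  [load 140/180]
  40 → roll 2  [load 180/180]
  50 → roll 3 (new)  [load 50/180]
  100 → roll 3  [load 150/180]
  100 → roll 4 (new)  [load 100/180]
  70 → roll 4  [load 170/180]
4 paper rolls opened.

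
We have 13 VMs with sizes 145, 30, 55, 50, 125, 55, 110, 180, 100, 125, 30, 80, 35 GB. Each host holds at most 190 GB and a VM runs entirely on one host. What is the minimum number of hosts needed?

Total = 180 + 145 + 125 + 125 + 110 + 100 + 80 + 55 + 55 + 50 + 35 + 30 + 30 = 1120 GB.
Lower bound: ⌈1120/190⌉ = 6 hosts.
A packing using 7 hosts:
  host 1: 180 = 180
  host 2: 145 + 35 = 180
  host 3: 125 + 55 = 180
  host 4: 125 + 55 = 180
  host 5: 110 + 80 = 190
  host 6: 100 + 50 + 30 = 180
  host 7: 30 = 30
No arrangement into 6 hosts stays within capacity, so 7 is optimal.

7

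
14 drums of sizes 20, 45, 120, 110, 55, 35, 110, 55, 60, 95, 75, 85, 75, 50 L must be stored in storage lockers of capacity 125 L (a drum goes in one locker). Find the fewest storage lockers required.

9

Total = 120 + 110 + 110 + 95 + 85 + 75 + 75 + 60 + 55 + 55 + 50 + 45 + 35 + 20 = 990 L.
Lower bound: ⌈990/125⌉ = 8 storage lockers.
A packing using 9 storage lockers:
  locker 1: 120 = 120
  locker 2: 110 = 110
  locker 3: 110 = 110
  locker 4: 95 + 20 = 115
  locker 5: 85 + 35 = 120
  locker 6: 75 + 50 = 125
  locker 7: 75 + 45 = 120
  locker 8: 60 + 55 = 115
  locker 9: 55 = 55
No arrangement into 8 storage lockers stays within capacity, so 9 is optimal.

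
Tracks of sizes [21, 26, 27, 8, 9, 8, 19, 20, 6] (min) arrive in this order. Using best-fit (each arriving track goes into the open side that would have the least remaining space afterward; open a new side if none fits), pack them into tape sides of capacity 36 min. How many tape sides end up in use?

  21 → side 1 (new)  [load 21/36]
  26 → side 2 (new)  [load 26/36]
  27 → side 3 (new)  [load 27/36]
  8 → side 3  [load 35/36]
  9 → side 2  [load 35/36]
  8 → side 1  [load 29/36]
  19 → side 4 (new)  [load 19/36]
  20 → side 5 (new)  [load 20/36]
  6 → side 1  [load 35/36]
5 tape sides opened.

5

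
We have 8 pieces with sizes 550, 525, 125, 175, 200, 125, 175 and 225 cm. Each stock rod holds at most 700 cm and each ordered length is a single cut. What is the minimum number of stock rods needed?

4

Total = 550 + 525 + 225 + 200 + 175 + 175 + 125 + 125 = 2100 cm.
Lower bound: ⌈2100/700⌉ = 3 stock rods.
A packing using 4 stock rods:
  stock rod 1: 550 + 125 = 675
  stock rod 2: 525 + 175 = 700
  stock rod 3: 225 + 200 + 175 = 600
  stock rod 4: 125 = 125
No arrangement into 3 stock rods stays within capacity, so 4 is optimal.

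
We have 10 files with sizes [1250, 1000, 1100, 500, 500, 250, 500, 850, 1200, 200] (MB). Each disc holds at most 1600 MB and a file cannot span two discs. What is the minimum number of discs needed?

5

Total = 1250 + 1200 + 1100 + 1000 + 850 + 500 + 500 + 500 + 250 + 200 = 7350 MB.
Lower bound: ⌈7350/1600⌉ = 5 discs.
A packing using 5 discs:
  disc 1: 1250 + 250 = 1500
  disc 2: 1200 + 200 = 1400
  disc 3: 1100 + 500 = 1600
  disc 4: 1000 + 500 = 1500
  disc 5: 850 + 500 = 1350
This matches the lower bound, so 5 is optimal.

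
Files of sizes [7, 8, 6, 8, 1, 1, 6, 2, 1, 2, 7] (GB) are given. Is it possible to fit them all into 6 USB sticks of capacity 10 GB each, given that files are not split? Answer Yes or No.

Yes

A valid assignment using 6 USB sticks:
  USB stick 1: 8 + 2 = 10
  USB stick 2: 8 + 2 = 10
  USB stick 3: 7 + 1 + 1 + 1 = 10
  USB stick 4: 7 = 7
  USB stick 5: 6 = 6
  USB stick 6: 6 = 6
Every load is within 10 GB, so 6 USB sticks suffice.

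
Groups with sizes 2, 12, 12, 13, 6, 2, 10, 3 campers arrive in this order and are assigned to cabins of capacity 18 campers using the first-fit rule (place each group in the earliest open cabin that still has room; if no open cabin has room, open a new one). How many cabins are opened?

  2 → cabin 1 (new)  [load 2/18]
  12 → cabin 1  [load 14/18]
  12 → cabin 2 (new)  [load 12/18]
  13 → cabin 3 (new)  [load 13/18]
  6 → cabin 2  [load 18/18]
  2 → cabin 1  [load 16/18]
  10 → cabin 4 (new)  [load 10/18]
  3 → cabin 3  [load 16/18]
4 cabins opened.

4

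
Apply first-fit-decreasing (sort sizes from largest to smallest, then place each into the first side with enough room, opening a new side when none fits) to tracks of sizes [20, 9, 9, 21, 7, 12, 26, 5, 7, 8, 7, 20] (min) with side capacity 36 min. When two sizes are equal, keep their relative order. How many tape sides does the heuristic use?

Sorted descending: 26, 21, 20, 20, 12, 9, 9, 8, 7, 7, 7, 5.
  26 → side 1 (new)  [load 26/36]
  21 → side 2 (new)  [load 21/36]
  20 → side 3 (new)  [load 20/36]
  20 → side 4 (new)  [load 20/36]
  12 → side 2  [load 33/36]
  9 → side 1  [load 35/36]
  9 → side 3  [load 29/36]
  8 → side 4  [load 28/36]
  7 → side 3  [load 36/36]
  7 → side 4  [load 35/36]
  7 → side 5 (new)  [load 7/36]
  5 → side 5  [load 12/36]
5 tape sides opened.

5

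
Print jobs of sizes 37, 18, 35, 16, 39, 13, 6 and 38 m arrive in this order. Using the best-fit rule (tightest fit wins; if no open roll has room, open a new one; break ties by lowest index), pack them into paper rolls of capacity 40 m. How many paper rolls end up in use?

6

  37 → roll 1 (new)  [load 37/40]
  18 → roll 2 (new)  [load 18/40]
  35 → roll 3 (new)  [load 35/40]
  16 → roll 2  [load 34/40]
  39 → roll 4 (new)  [load 39/40]
  13 → roll 5 (new)  [load 13/40]
  6 → roll 2  [load 40/40]
  38 → roll 6 (new)  [load 38/40]
6 paper rolls opened.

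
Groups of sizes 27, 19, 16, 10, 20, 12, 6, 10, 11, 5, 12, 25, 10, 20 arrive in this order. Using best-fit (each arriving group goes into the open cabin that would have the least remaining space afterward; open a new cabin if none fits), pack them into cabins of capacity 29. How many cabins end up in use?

8

  27 → cabin 1 (new)  [load 27/29]
  19 → cabin 2 (new)  [load 19/29]
  16 → cabin 3 (new)  [load 16/29]
  10 → cabin 2  [load 29/29]
  20 → cabin 4 (new)  [load 20/29]
  12 → cabin 3  [load 28/29]
  6 → cabin 4  [load 26/29]
  10 → cabin 5 (new)  [load 10/29]
  11 → cabin 5  [load 21/29]
  5 → cabin 5  [load 26/29]
  12 → cabin 6 (new)  [load 12/29]
  25 → cabin 7 (new)  [load 25/29]
  10 → cabin 6  [load 22/29]
  20 → cabin 8 (new)  [load 20/29]
8 cabins opened.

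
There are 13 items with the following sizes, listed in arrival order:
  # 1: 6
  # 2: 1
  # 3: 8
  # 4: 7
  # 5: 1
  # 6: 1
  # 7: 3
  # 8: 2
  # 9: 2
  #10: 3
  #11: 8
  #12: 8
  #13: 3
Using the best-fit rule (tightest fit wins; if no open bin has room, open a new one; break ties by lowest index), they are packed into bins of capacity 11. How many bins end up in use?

  6 → bin 1 (new)  [load 6/11]
  1 → bin 1  [load 7/11]
  8 → bin 2 (new)  [load 8/11]
  7 → bin 3 (new)  [load 7/11]
  1 → bin 2  [load 9/11]
  1 → bin 2  [load 10/11]
  3 → bin 1  [load 10/11]
  2 → bin 3  [load 9/11]
  2 → bin 3  [load 11/11]
  3 → bin 4 (new)  [load 3/11]
  8 → bin 4  [load 11/11]
  8 → bin 5 (new)  [load 8/11]
  3 → bin 5  [load 11/11]
5 bins opened.

5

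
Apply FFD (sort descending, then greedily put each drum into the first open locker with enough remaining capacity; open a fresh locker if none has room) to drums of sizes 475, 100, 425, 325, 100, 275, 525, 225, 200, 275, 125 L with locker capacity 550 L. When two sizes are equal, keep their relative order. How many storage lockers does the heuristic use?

Sorted descending: 525, 475, 425, 325, 275, 275, 225, 200, 125, 100, 100.
  525 → locker 1 (new)  [load 525/550]
  475 → locker 2 (new)  [load 475/550]
  425 → locker 3 (new)  [load 425/550]
  325 → locker 4 (new)  [load 325/550]
  275 → locker 5 (new)  [load 275/550]
  275 → locker 5  [load 550/550]
  225 → locker 4  [load 550/550]
  200 → locker 6 (new)  [load 200/550]
  125 → locker 3  [load 550/550]
  100 → locker 6  [load 300/550]
  100 → locker 6  [load 400/550]
6 storage lockers opened.

6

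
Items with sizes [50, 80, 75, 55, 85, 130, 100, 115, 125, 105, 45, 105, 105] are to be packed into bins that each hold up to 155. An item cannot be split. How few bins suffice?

Total = 130 + 125 + 115 + 105 + 105 + 105 + 100 + 85 + 80 + 75 + 55 + 50 + 45 = 1175.
Lower bound: ⌈1175/155⌉ = 8 bins.
Also, 9 items each exceed 155/2, and no two of those can share a bin, so at least 9 bins are needed.
A packing using 9 bins:
  bin 1: 130 = 130
  bin 2: 125 = 125
  bin 3: 115 = 115
  bin 4: 105 + 50 = 155
  bin 5: 105 + 45 = 150
  bin 6: 105 = 105
  bin 7: 100 + 55 = 155
  bin 8: 85 = 85
  bin 9: 80 + 75 = 155
This matches the lower bound, so 9 is optimal.

9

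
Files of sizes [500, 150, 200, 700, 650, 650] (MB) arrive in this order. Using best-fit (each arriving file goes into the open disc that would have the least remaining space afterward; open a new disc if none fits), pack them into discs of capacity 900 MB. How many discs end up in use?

4

  500 → disc 1 (new)  [load 500/900]
  150 → disc 1  [load 650/900]
  200 → disc 1  [load 850/900]
  700 → disc 2 (new)  [load 700/900]
  650 → disc 3 (new)  [load 650/900]
  650 → disc 4 (new)  [load 650/900]
4 discs opened.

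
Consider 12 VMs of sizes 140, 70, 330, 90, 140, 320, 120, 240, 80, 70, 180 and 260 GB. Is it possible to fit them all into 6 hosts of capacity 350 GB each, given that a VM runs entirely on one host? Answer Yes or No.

No

Total = 2040 GB; ⌈2040/350⌉ = 6.
The bound of 6 does not rule out 6, but exhaustive search shows no assignment into 6 hosts of capacity 350 GB exists — the minimum is 7.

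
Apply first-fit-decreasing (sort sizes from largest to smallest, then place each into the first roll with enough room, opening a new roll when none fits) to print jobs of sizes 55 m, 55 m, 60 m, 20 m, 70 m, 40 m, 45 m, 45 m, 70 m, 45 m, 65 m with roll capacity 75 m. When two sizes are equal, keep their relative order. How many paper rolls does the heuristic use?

Sorted descending: 70, 70, 65, 60, 55, 55, 45, 45, 45, 40, 20.
  70 → roll 1 (new)  [load 70/75]
  70 → roll 2 (new)  [load 70/75]
  65 → roll 3 (new)  [load 65/75]
  60 → roll 4 (new)  [load 60/75]
  55 → roll 5 (new)  [load 55/75]
  55 → roll 6 (new)  [load 55/75]
  45 → roll 7 (new)  [load 45/75]
  45 → roll 8 (new)  [load 45/75]
  45 → roll 9 (new)  [load 45/75]
  40 → roll 10 (new)  [load 40/75]
  20 → roll 5  [load 75/75]
10 paper rolls opened.

10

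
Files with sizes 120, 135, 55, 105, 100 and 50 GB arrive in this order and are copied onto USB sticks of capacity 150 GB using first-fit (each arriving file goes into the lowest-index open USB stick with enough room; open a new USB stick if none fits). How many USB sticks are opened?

5

  120 → USB stick 1 (new)  [load 120/150]
  135 → USB stick 2 (new)  [load 135/150]
  55 → USB stick 3 (new)  [load 55/150]
  105 → USB stick 4 (new)  [load 105/150]
  100 → USB stick 5 (new)  [load 100/150]
  50 → USB stick 3  [load 105/150]
5 USB sticks opened.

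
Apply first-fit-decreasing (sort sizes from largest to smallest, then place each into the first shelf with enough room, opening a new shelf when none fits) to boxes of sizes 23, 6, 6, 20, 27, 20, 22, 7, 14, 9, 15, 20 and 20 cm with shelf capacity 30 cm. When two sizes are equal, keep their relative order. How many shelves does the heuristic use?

8

Sorted descending: 27, 23, 22, 20, 20, 20, 20, 15, 14, 9, 7, 6, 6.
  27 → shelf 1 (new)  [load 27/30]
  23 → shelf 2 (new)  [load 23/30]
  22 → shelf 3 (new)  [load 22/30]
  20 → shelf 4 (new)  [load 20/30]
  20 → shelf 5 (new)  [load 20/30]
  20 → shelf 6 (new)  [load 20/30]
  20 → shelf 7 (new)  [load 20/30]
  15 → shelf 8 (new)  [load 15/30]
  14 → shelf 8  [load 29/30]
  9 → shelf 4  [load 29/30]
  7 → shelf 2  [load 30/30]
  6 → shelf 3  [load 28/30]
  6 → shelf 5  [load 26/30]
8 shelves opened.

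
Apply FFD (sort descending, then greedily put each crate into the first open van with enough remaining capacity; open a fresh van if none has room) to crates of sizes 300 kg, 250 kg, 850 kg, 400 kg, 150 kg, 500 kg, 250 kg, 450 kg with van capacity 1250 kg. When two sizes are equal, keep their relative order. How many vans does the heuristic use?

3

Sorted descending: 850, 500, 450, 400, 300, 250, 250, 150.
  850 → van 1 (new)  [load 850/1250]
  500 → van 2 (new)  [load 500/1250]
  450 → van 2  [load 950/1250]
  400 → van 1  [load 1250/1250]
  300 → van 2  [load 1250/1250]
  250 → van 3 (new)  [load 250/1250]
  250 → van 3  [load 500/1250]
  150 → van 3  [load 650/1250]
3 vans opened.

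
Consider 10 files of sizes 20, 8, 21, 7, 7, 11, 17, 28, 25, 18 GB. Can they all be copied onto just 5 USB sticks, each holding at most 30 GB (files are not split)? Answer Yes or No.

Total = 162 GB; ⌈162/30⌉ = 6.
At least 6 USB sticks are required, but only 5 are allowed.

No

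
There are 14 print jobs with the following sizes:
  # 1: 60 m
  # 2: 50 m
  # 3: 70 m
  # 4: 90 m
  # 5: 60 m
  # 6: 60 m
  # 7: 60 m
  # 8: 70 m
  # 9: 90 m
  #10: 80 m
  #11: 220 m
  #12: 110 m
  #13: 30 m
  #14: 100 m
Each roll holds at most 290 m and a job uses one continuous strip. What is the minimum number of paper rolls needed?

4

Total = 220 + 110 + 100 + 90 + 90 + 80 + 70 + 70 + 60 + 60 + 60 + 60 + 50 + 30 = 1150 m.
Lower bound: ⌈1150/290⌉ = 4 paper rolls.
A packing using 4 paper rolls:
  roll 1: 220 + 70 = 290
  roll 2: 110 + 100 + 80 = 290
  roll 3: 90 + 90 + 70 + 30 = 280
  roll 4: 60 + 60 + 60 + 60 + 50 = 290
This matches the lower bound, so 4 is optimal.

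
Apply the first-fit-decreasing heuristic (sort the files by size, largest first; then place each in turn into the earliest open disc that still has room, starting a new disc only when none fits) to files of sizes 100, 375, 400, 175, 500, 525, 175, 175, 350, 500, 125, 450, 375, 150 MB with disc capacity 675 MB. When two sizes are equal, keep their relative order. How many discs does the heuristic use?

8

Sorted descending: 525, 500, 500, 450, 400, 375, 375, 350, 175, 175, 175, 150, 125, 100.
  525 → disc 1 (new)  [load 525/675]
  500 → disc 2 (new)  [load 500/675]
  500 → disc 3 (new)  [load 500/675]
  450 → disc 4 (new)  [load 450/675]
  400 → disc 5 (new)  [load 400/675]
  375 → disc 6 (new)  [load 375/675]
  375 → disc 7 (new)  [load 375/675]
  350 → disc 8 (new)  [load 350/675]
  175 → disc 2  [load 675/675]
  175 → disc 3  [load 675/675]
  175 → disc 4  [load 625/675]
  150 → disc 1  [load 675/675]
  125 → disc 5  [load 525/675]
  100 → disc 5  [load 625/675]
8 discs opened.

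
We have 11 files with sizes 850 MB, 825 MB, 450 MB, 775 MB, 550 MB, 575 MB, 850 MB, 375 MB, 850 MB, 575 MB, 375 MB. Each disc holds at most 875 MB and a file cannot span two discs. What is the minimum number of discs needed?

Total = 850 + 850 + 850 + 825 + 775 + 575 + 575 + 550 + 450 + 375 + 375 = 7050 MB.
Lower bound: ⌈7050/875⌉ = 9 discs.
A packing using 10 discs:
  disc 1: 850 = 850
  disc 2: 850 = 850
  disc 3: 850 = 850
  disc 4: 825 = 825
  disc 5: 775 = 775
  disc 6: 575 = 575
  disc 7: 575 = 575
  disc 8: 550 = 550
  disc 9: 450 + 375 = 825
  disc 10: 375 = 375
No arrangement into 9 discs stays within capacity, so 10 is optimal.

10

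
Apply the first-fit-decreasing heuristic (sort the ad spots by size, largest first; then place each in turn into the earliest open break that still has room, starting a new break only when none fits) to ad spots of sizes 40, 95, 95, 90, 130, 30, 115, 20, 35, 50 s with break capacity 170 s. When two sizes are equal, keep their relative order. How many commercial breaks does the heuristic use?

5

Sorted descending: 130, 115, 95, 95, 90, 50, 40, 35, 30, 20.
  130 → break 1 (new)  [load 130/170]
  115 → break 2 (new)  [load 115/170]
  95 → break 3 (new)  [load 95/170]
  95 → break 4 (new)  [load 95/170]
  90 → break 5 (new)  [load 90/170]
  50 → break 2  [load 165/170]
  40 → break 1  [load 170/170]
  35 → break 3  [load 130/170]
  30 → break 3  [load 160/170]
  20 → break 4  [load 115/170]
5 commercial breaks opened.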